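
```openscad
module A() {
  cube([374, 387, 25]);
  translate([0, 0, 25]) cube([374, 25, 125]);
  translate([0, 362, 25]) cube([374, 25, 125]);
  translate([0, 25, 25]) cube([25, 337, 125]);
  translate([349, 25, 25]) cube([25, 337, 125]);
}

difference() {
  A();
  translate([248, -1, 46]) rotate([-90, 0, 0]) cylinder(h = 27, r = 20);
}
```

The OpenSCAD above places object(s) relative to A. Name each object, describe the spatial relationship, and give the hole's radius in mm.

A is an open box. The open box has a circular hole through its front wall. The hole's radius is 20 mm.

The subtracted cylinder has r = 20 mm.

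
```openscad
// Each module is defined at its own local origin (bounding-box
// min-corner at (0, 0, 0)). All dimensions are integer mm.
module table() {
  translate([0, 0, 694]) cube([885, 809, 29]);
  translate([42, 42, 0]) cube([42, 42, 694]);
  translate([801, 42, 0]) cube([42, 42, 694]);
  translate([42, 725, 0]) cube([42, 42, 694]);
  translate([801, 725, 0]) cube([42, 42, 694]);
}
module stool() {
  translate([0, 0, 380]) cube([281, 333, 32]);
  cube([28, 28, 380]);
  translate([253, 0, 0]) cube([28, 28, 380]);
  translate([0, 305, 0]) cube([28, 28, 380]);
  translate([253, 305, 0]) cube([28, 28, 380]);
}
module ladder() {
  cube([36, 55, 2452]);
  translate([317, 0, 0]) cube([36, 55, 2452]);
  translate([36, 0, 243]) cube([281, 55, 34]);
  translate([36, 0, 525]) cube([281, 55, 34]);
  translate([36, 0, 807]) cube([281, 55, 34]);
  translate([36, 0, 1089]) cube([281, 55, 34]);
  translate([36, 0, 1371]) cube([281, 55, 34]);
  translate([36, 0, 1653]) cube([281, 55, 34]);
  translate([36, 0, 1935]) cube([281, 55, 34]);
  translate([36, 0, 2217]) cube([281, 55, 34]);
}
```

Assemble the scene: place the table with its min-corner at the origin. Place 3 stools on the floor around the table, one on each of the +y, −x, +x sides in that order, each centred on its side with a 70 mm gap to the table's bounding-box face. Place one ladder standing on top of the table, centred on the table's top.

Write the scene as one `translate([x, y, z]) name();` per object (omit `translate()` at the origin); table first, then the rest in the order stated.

table();
translate([302, 879, 0]) stool();
translate([-351, 238, 0]) stool();
translate([955, 238, 0]) stool();
translate([266, 377, 723]) ladder();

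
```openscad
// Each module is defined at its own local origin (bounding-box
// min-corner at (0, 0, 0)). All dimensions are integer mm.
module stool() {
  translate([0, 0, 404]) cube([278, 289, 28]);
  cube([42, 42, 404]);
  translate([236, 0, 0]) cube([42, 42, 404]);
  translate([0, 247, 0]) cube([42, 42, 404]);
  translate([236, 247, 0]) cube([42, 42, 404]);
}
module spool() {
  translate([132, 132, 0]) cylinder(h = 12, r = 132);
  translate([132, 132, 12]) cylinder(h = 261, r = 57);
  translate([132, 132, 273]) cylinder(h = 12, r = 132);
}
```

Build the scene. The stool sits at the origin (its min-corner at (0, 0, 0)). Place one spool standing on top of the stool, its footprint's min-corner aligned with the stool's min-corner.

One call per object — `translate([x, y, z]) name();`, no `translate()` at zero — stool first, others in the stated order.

stool();
translate([0, 0, 432]) spool();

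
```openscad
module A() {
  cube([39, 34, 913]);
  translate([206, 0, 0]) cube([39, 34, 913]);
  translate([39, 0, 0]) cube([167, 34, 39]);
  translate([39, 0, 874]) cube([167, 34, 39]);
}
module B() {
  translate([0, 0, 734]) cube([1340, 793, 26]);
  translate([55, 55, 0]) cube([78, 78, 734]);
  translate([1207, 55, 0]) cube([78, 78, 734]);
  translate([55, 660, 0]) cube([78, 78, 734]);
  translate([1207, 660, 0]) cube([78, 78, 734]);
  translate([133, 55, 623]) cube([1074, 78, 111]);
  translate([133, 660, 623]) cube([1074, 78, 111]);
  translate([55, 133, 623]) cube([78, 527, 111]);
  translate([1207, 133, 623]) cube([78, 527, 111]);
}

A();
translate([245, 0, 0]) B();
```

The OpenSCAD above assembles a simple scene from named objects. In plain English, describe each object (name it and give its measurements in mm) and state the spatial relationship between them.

A is a rectangular picture frame lying in the x–z plane (depth along y). The opening is 167 mm wide (x) by 835 mm tall (z), surrounded by a border 39 mm wide on all four sides. The frame is 34 mm deep and is made of two full-height vertical stiles with two horizontal rails fitted between them.

B is a table with a 1340×793 mm rectangular top, 26 mm thick, top surface at z = 760 mm, supported by four 78×78 mm square legs, each inset 55 mm from the nearest pair of top edges, running from the floor. Four apron rails, 78 mm thick and 111 mm tall, run between adjacent legs with their top edges flush with the underside of the top and their outer faces flush with the legs' outer faces.

The table is against the picture frame's +x side, with their −y faces flush.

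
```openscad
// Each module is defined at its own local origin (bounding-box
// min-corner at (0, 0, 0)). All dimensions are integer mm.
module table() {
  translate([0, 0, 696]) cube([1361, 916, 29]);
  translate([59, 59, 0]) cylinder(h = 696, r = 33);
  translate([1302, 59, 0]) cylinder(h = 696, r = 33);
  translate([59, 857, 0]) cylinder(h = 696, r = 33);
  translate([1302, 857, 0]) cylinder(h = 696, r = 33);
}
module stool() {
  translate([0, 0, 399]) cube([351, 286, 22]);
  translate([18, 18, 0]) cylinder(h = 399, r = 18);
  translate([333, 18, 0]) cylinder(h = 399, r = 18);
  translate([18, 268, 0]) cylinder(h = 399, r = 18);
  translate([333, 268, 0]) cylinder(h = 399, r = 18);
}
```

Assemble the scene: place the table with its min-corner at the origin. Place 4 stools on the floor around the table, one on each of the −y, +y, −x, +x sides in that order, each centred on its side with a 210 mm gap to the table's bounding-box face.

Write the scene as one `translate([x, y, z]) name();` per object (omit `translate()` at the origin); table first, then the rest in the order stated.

table();
translate([505, -496, 0]) stool();
translate([505, 1126, 0]) stool();
translate([-561, 315, 0]) stool();
translate([1571, 315, 0]) stool();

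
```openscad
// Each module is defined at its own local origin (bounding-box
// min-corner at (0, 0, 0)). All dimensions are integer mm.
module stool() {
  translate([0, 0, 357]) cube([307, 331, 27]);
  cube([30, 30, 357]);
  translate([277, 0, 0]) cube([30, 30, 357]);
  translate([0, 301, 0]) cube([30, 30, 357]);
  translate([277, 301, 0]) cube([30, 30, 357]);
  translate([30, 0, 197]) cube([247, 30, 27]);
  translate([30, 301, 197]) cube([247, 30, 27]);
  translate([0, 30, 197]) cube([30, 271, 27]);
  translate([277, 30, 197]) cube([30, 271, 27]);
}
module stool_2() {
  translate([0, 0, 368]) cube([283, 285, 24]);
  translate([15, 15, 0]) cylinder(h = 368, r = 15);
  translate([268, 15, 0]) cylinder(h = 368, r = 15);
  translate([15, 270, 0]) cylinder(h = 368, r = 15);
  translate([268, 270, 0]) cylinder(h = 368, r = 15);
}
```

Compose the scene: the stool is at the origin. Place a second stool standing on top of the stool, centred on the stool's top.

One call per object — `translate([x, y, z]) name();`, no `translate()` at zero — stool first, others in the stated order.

stool();
translate([12, 23, 384]) stool_2();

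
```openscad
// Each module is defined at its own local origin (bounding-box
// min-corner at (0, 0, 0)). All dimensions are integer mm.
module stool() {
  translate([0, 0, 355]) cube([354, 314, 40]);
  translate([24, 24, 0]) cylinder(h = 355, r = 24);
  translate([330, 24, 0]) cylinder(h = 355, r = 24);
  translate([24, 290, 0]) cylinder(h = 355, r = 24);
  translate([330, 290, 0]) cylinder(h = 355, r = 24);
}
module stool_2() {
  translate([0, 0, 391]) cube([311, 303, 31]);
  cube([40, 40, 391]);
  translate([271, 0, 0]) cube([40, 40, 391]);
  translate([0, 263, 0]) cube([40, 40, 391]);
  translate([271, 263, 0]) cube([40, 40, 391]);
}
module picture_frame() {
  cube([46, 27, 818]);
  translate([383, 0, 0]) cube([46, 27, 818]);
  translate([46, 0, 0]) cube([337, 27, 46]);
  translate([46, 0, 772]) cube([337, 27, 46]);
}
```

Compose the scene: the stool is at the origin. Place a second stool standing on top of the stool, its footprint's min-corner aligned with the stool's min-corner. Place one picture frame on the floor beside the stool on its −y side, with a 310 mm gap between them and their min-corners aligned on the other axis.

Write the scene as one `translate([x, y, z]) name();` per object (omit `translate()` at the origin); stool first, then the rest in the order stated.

stool();
translate([0, 0, 395]) stool_2();
translate([0, -337, 0]) picture_frame();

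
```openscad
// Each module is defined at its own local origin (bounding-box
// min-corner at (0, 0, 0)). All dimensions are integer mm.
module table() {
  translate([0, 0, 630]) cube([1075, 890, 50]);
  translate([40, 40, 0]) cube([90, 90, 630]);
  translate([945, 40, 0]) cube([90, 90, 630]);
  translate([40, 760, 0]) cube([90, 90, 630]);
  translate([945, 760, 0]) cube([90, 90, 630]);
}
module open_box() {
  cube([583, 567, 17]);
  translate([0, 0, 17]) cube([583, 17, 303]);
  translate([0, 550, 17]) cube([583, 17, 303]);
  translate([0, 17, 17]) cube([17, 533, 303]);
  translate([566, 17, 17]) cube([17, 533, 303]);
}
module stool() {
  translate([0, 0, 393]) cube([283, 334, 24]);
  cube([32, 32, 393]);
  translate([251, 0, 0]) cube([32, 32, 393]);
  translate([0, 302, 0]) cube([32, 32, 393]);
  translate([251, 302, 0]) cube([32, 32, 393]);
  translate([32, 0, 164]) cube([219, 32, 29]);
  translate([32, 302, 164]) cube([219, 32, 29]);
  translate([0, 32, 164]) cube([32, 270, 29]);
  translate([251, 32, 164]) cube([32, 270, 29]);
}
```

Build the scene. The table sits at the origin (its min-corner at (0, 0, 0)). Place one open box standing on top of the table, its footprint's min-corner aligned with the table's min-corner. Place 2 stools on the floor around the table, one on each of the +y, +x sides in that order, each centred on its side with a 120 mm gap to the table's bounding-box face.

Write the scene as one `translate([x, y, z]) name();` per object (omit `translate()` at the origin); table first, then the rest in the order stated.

table();
translate([0, 0, 680]) open_box();
translate([396, 1010, 0]) stool();
translate([1195, 278, 0]) stool();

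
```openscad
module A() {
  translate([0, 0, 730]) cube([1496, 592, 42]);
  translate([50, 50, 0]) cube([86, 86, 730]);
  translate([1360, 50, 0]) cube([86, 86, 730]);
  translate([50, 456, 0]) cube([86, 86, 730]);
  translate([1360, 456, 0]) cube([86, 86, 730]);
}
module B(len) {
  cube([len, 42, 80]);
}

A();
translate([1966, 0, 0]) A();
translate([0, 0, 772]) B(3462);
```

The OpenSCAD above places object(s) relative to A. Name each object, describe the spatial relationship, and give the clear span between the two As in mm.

Second table starts at x = 1966; first ends at x = 1496; clear span = 1966 − 1496 = 470 mm.

A is a table. B is a beam. A beam spans the tops of two tables. The clear span between the two tables is 470 mm.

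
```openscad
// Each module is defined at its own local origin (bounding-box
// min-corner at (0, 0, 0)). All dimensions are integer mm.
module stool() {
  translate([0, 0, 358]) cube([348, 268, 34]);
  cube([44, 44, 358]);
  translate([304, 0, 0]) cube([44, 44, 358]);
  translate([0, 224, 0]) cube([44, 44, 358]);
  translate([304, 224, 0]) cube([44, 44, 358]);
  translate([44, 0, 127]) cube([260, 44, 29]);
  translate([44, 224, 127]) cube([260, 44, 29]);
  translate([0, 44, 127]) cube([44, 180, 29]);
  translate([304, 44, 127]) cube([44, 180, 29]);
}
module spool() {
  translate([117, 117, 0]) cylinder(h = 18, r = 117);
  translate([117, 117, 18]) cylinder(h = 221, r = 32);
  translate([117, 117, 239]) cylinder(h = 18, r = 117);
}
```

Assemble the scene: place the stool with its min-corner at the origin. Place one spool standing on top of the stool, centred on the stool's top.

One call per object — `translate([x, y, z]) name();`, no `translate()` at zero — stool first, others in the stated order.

stool();
translate([57, 17, 392]) spool();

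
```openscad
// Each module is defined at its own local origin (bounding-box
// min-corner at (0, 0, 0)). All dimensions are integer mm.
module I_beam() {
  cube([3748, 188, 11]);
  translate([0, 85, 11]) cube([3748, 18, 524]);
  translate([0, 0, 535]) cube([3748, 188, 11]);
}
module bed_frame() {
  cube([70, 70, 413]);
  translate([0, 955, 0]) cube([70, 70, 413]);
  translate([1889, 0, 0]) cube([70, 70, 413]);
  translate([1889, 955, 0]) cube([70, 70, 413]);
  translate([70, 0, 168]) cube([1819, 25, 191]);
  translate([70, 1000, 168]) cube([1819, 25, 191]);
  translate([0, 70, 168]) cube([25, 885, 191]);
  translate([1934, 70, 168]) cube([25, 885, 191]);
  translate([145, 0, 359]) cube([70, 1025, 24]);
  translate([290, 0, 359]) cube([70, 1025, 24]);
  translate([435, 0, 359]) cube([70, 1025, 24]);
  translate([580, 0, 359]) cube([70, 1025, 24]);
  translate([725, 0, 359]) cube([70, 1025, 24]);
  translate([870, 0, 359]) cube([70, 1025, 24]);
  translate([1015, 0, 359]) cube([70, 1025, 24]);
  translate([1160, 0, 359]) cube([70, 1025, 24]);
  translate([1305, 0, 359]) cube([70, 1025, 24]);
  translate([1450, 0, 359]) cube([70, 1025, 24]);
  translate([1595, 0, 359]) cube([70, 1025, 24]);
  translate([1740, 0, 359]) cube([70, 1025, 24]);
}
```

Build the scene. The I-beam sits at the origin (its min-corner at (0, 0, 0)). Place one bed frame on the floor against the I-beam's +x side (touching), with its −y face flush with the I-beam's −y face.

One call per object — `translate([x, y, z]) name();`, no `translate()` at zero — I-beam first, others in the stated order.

I_beam();
translate([3748, 0, 0]) bed_frame();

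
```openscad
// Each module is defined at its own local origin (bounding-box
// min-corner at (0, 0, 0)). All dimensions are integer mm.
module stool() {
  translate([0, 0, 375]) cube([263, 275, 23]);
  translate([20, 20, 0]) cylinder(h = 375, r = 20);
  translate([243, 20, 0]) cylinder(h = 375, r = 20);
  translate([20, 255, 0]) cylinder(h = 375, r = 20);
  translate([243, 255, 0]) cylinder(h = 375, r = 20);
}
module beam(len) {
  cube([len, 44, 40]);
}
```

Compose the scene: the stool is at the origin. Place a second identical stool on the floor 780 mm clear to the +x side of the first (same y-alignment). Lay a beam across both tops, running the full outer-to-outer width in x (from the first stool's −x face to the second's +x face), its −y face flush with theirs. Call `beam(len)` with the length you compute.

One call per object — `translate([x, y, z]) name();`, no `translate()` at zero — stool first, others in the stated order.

stool();
translate([1043, 0, 0]) stool();
translate([0, 0, 398]) beam(1306);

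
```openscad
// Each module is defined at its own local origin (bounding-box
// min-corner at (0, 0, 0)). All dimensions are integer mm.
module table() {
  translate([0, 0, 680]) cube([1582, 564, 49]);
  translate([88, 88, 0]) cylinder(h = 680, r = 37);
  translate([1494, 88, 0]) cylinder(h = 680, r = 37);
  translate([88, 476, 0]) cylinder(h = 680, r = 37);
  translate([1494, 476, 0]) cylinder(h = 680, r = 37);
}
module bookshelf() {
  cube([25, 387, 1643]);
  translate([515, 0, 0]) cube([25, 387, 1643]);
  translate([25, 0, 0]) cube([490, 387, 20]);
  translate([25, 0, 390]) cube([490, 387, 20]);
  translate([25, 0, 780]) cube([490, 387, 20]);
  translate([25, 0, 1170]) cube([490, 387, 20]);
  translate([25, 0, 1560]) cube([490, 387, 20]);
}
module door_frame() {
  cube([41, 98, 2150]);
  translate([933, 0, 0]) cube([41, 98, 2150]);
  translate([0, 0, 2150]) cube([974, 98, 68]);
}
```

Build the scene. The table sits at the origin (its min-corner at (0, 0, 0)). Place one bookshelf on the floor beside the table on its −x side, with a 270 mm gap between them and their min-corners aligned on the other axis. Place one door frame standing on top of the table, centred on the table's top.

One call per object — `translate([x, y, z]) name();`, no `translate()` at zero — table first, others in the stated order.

table();
translate([-810, 0, 0]) bookshelf();
translate([304, 233, 729]) door_frame();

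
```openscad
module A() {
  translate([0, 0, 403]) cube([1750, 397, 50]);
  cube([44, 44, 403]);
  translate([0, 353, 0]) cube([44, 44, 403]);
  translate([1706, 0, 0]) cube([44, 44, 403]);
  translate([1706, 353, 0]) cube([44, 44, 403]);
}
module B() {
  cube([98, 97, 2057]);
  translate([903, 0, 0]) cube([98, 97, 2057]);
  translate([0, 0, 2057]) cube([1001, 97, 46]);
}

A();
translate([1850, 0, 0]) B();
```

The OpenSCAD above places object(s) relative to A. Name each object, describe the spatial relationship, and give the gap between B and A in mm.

A is a bench. B is a door frame. The door frame is on the floor beside the bench on its +x side. The gap between the door frame and the bench is 100 mm.

The door frame's nearest face is 100 mm from the bench's +x face.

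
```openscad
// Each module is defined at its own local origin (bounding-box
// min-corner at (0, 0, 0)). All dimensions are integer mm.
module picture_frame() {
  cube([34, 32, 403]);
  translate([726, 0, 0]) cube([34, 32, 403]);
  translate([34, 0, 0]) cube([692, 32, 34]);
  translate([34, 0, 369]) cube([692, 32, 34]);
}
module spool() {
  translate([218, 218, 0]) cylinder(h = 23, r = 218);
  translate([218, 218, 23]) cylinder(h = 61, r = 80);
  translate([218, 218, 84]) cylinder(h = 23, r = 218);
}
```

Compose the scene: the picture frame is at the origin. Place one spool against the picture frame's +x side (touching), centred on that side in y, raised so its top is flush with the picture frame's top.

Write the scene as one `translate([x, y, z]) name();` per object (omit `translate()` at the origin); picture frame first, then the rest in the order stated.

picture_frame();
translate([760, -202, 296]) spool();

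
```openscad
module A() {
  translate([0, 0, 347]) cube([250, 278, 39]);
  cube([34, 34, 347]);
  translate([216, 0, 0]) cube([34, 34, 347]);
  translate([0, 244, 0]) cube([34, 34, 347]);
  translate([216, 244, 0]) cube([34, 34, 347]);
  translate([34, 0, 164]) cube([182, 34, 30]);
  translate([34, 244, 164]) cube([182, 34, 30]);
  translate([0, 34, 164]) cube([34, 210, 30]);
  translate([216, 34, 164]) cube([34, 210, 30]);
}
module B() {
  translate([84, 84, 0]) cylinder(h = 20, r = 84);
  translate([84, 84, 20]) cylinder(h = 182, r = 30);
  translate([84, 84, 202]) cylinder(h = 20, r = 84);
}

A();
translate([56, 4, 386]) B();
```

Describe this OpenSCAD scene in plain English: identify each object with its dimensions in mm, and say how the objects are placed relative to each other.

A is a simple wooden stool: a rectangular seat 250 mm (x) by 278 mm (y), 39 mm thick, top face at z = 386 mm, on four square legs, each 34×34 mm in cross-section. The legs rest on z = 0, each flush with a corner of the seat. Four stretchers, 34 mm wide and 30 mm tall, connect adjacent legs with their undersides at z = 164 mm, each running between the inner faces of the legs it joins and aligned with the legs' outer faces on the other axis.

B is a spool: two coaxial disc flanges of radius 84 mm and thickness 20 mm, joined by a core cylinder of radius 30 mm and height 182 mm. The lower flange rests on z = 0 and the three cylinders share a vertical axis.

The spool is on top of the stool.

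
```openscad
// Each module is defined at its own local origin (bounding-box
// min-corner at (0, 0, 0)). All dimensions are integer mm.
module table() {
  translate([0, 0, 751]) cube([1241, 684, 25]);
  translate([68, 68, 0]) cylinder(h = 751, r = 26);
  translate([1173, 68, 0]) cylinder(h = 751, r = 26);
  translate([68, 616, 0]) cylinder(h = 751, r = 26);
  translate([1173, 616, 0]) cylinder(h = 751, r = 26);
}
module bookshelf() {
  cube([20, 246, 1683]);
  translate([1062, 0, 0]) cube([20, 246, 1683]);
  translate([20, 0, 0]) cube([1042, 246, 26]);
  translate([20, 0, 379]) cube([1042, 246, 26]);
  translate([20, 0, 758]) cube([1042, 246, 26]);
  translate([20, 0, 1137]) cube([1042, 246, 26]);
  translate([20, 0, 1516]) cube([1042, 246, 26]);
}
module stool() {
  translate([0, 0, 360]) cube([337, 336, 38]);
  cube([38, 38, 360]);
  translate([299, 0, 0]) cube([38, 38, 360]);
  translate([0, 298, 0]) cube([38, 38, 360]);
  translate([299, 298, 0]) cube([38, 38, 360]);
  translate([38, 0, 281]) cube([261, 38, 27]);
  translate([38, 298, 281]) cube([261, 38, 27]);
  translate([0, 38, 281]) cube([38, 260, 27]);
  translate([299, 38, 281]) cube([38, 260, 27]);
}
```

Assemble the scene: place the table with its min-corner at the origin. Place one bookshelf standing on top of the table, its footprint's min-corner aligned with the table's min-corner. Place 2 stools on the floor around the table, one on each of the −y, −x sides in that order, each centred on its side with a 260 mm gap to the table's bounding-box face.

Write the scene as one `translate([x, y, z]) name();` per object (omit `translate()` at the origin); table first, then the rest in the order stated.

table();
translate([0, 0, 776]) bookshelf();
translate([452, -596, 0]) stool();
translate([-597, 174, 0]) stool();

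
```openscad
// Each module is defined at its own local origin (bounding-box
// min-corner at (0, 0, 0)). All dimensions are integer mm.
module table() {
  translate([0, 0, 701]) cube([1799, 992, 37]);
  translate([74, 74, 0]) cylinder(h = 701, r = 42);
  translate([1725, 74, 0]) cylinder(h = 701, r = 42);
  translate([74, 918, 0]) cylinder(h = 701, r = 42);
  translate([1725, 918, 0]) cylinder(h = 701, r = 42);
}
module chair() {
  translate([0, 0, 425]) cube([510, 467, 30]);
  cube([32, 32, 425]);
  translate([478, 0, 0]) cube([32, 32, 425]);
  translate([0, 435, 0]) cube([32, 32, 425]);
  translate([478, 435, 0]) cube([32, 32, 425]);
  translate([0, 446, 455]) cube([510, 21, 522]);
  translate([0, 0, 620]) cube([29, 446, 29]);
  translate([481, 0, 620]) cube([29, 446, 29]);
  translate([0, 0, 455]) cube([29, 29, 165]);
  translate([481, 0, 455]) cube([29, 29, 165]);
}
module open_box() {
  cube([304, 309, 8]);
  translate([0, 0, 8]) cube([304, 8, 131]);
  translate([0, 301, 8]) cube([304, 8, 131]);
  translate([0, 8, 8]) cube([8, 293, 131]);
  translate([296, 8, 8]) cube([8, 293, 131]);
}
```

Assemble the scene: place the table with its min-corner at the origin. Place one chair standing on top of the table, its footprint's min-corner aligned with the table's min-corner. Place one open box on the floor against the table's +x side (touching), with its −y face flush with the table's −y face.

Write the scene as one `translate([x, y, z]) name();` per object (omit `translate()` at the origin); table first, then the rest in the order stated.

table();
translate([0, 0, 738]) chair();
translate([1799, 0, 0]) open_box();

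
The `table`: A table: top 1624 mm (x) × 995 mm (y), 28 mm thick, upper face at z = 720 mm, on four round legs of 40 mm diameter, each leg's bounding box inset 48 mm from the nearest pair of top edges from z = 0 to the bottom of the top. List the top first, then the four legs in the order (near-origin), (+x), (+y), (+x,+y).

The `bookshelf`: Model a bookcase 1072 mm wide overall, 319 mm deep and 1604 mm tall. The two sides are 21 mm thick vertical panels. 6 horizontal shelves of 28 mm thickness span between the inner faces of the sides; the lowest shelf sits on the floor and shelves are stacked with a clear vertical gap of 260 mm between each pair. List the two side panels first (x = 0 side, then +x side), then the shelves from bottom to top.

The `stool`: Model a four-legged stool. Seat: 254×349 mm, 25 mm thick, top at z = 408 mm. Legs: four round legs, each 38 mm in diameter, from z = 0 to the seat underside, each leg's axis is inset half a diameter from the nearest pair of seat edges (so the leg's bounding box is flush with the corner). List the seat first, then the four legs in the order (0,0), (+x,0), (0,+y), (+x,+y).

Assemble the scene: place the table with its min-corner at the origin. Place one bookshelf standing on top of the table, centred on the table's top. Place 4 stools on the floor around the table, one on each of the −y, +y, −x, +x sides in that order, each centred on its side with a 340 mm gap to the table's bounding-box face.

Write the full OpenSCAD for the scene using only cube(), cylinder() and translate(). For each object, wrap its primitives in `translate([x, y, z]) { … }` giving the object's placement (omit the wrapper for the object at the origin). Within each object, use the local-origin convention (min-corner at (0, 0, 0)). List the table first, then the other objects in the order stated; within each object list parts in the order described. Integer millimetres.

translate([0, 0, 692]) cube([1624, 995, 28]);
translate([68, 68, 0]) cylinder(h = 692, r = 20);
translate([1556, 68, 0]) cylinder(h = 692, r = 20);
translate([68, 927, 0]) cylinder(h = 692, r = 20);
translate([1556, 927, 0]) cylinder(h = 692, r = 20);
translate([276, 338, 720]) {
  cube([21, 319, 1604]);
  translate([1051, 0, 0]) cube([21, 319, 1604]);
  translate([21, 0, 0]) cube([1030, 319, 28]);
  translate([21, 0, 288]) cube([1030, 319, 28]);
  translate([21, 0, 576]) cube([1030, 319, 28]);
  translate([21, 0, 864]) cube([1030, 319, 28]);
  translate([21, 0, 1152]) cube([1030, 319, 28]);
  translate([21, 0, 1440]) cube([1030, 319, 28]);
}
translate([685, -689, 0]) {
  translate([0, 0, 383]) cube([254, 349, 25]);
  translate([19, 19, 0]) cylinder(h = 383, r = 19);
  translate([235, 19, 0]) cylinder(h = 383, r = 19);
  translate([19, 330, 0]) cylinder(h = 383, r = 19);
  translate([235, 330, 0]) cylinder(h = 383, r = 19);
}
translate([685, 1335, 0]) {
  translate([0, 0, 383]) cube([254, 349, 25]);
  translate([19, 19, 0]) cylinder(h = 383, r = 19);
  translate([235, 19, 0]) cylinder(h = 383, r = 19);
  translate([19, 330, 0]) cylinder(h = 383, r = 19);
  translate([235, 330, 0]) cylinder(h = 383, r = 19);
}
translate([-594, 323, 0]) {
  translate([0, 0, 383]) cube([254, 349, 25]);
  translate([19, 19, 0]) cylinder(h = 383, r = 19);
  translate([235, 19, 0]) cylinder(h = 383, r = 19);
  translate([19, 330, 0]) cylinder(h = 383, r = 19);
  translate([235, 330, 0]) cylinder(h = 383, r = 19);
}
translate([1964, 323, 0]) {
  translate([0, 0, 383]) cube([254, 349, 25]);
  translate([19, 19, 0]) cylinder(h = 383, r = 19);
  translate([235, 19, 0]) cylinder(h = 383, r = 19);
  translate([19, 330, 0]) cylinder(h = 383, r = 19);
  translate([235, 330, 0]) cylinder(h = 383, r = 19);
}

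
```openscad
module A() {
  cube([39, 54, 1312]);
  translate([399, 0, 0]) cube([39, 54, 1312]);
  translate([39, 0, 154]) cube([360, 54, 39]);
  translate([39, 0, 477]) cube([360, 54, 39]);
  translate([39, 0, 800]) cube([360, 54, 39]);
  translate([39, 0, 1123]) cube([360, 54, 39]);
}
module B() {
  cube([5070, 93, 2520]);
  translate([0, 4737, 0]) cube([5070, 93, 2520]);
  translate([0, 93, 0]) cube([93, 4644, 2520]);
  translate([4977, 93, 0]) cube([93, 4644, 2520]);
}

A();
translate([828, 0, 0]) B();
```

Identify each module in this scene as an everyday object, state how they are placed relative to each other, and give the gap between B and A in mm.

The house frame's nearest face is 390 mm from the ladder's +x face.

A is a ladder. B is a house frame. The house frame is on the floor beside the ladder on its +x side. The gap between the house frame and the ladder is 390 mm.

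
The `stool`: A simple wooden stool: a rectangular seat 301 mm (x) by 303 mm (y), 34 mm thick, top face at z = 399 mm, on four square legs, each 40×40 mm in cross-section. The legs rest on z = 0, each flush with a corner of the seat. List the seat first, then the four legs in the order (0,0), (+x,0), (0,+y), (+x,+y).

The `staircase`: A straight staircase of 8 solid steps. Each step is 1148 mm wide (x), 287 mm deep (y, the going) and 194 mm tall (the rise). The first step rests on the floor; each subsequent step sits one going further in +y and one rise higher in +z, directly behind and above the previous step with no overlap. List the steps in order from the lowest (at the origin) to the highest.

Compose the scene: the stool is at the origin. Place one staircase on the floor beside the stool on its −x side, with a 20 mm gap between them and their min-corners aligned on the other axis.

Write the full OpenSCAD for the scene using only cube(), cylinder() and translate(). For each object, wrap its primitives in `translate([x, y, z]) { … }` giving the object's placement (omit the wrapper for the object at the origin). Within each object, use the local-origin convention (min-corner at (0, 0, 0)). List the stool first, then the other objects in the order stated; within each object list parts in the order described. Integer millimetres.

translate([0, 0, 365]) cube([301, 303, 34]);
cube([40, 40, 365]);
translate([261, 0, 0]) cube([40, 40, 365]);
translate([0, 263, 0]) cube([40, 40, 365]);
translate([261, 263, 0]) cube([40, 40, 365]);
translate([-1168, 0, 0]) {
  cube([1148, 287, 194]);
  translate([0, 287, 194]) cube([1148, 287, 194]);
  translate([0, 574, 388]) cube([1148, 287, 194]);
  translate([0, 861, 582]) cube([1148, 287, 194]);
  translate([0, 1148, 776]) cube([1148, 287, 194]);
  translate([0, 1435, 970]) cube([1148, 287, 194]);
  translate([0, 1722, 1164]) cube([1148, 287, 194]);
  translate([0, 2009, 1358]) cube([1148, 287, 194]);
}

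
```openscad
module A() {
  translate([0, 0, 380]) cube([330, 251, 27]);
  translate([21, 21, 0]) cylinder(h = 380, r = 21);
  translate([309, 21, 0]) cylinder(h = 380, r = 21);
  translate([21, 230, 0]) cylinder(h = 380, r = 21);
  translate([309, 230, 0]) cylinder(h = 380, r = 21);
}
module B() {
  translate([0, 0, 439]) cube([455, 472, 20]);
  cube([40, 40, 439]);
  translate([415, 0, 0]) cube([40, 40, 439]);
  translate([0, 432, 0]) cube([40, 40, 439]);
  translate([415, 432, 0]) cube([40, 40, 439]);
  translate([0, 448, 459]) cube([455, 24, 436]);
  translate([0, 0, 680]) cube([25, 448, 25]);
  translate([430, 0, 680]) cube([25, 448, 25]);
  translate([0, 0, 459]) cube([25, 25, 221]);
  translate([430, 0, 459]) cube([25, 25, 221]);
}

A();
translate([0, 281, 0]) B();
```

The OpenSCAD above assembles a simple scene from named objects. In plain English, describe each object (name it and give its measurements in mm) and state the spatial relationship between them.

A is a four-legged stool. The seat is 330×251 mm, 27 mm thick, top at z = 407 mm. It stands on four round legs, each 42 mm in diameter, from z = 0 to the seat underside, each leg's axis is inset half a diameter from the nearest pair of seat edges (so the leg's bounding box is flush with the corner).

B is a chair. The seat is a 455×472×20 mm slab with its top at z = 459 mm, on four 40×40 mm corner legs (flush with the seat edges, standing on z = 0). A flat backrest 24 mm thick, 436 mm tall, spans the full seat width and rises from the seat top along its +y edge, rear face flush with the rear of the seat. Two armrests of 25×25 mm section run along each side from the seat's front edge to the front of the backrest, top faces 246 mm above the seat top and outer faces flush with the seat's x-edges; a 25×25 mm post under the front of each armrest stands on the seat at the front corner.

The chair is on the floor beside the stool on its +y side.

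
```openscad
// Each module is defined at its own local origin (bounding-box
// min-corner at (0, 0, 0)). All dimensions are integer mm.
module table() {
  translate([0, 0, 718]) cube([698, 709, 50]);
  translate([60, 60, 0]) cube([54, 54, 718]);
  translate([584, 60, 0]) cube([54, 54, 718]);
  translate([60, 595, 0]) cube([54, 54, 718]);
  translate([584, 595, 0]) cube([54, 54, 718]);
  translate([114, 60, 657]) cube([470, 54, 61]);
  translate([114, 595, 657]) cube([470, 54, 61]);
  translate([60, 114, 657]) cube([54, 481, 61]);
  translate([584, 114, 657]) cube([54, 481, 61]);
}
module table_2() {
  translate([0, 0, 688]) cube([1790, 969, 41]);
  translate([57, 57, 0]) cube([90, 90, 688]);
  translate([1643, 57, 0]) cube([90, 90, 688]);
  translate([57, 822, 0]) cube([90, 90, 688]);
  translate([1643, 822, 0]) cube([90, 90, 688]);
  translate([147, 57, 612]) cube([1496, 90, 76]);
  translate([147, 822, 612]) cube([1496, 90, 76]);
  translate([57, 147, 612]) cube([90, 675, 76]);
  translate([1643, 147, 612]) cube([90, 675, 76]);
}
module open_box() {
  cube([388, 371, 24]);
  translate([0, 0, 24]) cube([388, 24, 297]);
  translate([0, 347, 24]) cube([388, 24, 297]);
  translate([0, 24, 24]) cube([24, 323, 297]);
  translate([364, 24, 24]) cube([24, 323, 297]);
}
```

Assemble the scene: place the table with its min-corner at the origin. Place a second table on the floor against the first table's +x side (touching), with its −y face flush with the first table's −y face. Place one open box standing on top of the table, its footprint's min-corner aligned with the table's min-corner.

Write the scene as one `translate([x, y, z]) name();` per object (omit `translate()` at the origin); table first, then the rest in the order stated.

table();
translate([698, 0, 0]) table_2();
translate([0, 0, 768]) open_box();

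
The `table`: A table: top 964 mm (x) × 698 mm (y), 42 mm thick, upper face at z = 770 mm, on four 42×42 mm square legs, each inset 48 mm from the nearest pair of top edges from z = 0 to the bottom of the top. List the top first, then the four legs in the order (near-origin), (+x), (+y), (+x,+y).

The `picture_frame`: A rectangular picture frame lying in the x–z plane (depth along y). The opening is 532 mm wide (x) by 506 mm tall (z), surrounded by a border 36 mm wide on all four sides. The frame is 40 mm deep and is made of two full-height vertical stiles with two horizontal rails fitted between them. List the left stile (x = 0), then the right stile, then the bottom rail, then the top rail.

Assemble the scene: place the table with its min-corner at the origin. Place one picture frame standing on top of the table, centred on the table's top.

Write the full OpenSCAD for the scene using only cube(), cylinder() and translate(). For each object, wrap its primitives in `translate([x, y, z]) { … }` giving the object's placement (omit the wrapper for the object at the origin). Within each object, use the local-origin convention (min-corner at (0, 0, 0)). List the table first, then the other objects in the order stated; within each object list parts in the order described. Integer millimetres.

translate([0, 0, 728]) cube([964, 698, 42]);
translate([48, 48, 0]) cube([42, 42, 728]);
translate([874, 48, 0]) cube([42, 42, 728]);
translate([48, 608, 0]) cube([42, 42, 728]);
translate([874, 608, 0]) cube([42, 42, 728]);
translate([180, 329, 770]) {
  cube([36, 40, 578]);
  translate([568, 0, 0]) cube([36, 40, 578]);
  translate([36, 0, 0]) cube([532, 40, 36]);
  translate([36, 0, 542]) cube([532, 40, 36]);
}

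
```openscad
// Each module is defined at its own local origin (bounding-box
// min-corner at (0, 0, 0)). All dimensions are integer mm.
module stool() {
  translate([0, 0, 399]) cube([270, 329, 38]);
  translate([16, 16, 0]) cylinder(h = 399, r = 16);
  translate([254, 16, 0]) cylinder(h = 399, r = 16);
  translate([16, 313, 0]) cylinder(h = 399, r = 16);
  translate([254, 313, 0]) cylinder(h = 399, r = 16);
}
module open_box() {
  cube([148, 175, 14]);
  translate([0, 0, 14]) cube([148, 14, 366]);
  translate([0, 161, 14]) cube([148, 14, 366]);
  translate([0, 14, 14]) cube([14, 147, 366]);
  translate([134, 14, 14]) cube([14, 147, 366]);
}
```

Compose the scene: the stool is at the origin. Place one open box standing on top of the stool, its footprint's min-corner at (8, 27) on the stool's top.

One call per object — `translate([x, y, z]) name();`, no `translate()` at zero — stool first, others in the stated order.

stool();
translate([8, 27, 437]) open_box();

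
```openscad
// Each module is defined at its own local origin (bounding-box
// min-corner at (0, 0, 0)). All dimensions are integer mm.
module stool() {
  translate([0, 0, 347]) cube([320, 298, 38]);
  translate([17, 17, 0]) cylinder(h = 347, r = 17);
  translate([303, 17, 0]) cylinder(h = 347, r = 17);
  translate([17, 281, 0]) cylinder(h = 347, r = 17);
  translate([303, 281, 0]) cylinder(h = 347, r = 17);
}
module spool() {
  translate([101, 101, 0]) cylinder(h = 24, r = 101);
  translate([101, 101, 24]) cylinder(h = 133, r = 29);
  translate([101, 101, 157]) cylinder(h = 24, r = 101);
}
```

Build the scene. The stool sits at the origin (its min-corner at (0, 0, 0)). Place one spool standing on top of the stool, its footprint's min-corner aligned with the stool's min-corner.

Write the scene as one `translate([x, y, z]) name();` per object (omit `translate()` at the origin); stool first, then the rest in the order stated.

stool();
translate([0, 0, 385]) spool();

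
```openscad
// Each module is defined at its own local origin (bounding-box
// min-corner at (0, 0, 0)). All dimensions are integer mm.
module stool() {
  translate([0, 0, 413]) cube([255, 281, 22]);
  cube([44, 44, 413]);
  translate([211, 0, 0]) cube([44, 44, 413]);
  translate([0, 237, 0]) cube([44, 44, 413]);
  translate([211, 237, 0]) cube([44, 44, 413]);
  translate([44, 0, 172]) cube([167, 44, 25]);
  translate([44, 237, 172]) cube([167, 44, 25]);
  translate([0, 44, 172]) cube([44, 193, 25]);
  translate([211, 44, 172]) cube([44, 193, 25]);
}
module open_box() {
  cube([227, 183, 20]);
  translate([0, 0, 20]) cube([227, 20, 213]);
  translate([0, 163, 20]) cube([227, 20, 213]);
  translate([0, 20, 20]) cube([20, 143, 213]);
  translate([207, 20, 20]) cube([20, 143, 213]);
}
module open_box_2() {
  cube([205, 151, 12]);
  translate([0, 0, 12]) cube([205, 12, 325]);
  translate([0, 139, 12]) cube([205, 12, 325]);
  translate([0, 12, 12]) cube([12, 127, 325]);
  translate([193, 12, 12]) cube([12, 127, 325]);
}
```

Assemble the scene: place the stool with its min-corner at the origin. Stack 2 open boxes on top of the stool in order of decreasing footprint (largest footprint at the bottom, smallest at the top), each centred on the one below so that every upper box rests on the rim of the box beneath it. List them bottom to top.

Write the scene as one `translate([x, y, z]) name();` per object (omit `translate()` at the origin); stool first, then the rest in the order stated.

stool();
translate([14, 49, 435]) open_box();
translate([25, 65, 668]) open_box_2();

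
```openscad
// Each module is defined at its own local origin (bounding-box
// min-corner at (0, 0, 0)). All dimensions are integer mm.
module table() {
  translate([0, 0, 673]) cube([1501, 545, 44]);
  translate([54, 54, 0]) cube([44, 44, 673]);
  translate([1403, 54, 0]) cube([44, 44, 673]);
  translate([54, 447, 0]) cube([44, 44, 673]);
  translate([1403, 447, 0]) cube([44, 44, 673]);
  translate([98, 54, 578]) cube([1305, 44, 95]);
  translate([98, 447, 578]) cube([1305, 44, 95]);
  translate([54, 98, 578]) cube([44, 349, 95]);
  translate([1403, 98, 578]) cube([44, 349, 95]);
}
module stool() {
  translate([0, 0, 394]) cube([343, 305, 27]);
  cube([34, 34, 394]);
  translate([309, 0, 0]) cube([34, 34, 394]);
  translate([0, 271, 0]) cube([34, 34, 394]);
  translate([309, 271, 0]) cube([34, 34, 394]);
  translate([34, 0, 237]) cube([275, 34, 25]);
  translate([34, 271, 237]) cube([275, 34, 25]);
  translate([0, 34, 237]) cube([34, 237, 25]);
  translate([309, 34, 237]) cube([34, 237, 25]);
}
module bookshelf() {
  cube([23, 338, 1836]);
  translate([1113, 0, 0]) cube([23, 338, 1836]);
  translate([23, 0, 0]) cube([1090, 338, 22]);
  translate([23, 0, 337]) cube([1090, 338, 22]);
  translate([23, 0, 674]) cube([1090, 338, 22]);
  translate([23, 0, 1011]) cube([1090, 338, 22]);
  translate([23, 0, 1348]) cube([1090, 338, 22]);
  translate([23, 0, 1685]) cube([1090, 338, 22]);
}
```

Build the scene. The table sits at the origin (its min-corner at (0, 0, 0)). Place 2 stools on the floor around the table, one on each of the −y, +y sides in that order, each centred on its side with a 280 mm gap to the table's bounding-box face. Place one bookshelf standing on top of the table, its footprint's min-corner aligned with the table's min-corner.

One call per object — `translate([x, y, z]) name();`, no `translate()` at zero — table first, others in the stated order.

table();
translate([579, -585, 0]) stool();
translate([579, 825, 0]) stool();
translate([0, 0, 717]) bookshelf();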